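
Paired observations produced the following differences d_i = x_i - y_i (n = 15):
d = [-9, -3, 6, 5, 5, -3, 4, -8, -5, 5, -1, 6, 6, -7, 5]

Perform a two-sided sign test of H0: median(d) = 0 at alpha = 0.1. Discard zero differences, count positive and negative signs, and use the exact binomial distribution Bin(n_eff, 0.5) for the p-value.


Step 1: Discard zero differences. Original n = 15; n_eff = number of nonzero differences = 15.
Nonzero differences (with sign): -9, -3, +6, +5, +5, -3, +4, -8, -5, +5, -1, +6, +6, -7, +5
Step 2: Count signs: positive = 8, negative = 7.
Step 3: Under H0: P(positive) = 0.5, so the number of positives S ~ Bin(15, 0.5).
Step 4: Two-sided exact p-value = sum of Bin(15,0.5) probabilities at or below the observed probability = 1.000000.
Step 5: alpha = 0.1. fail to reject H0.

n_eff = 15, pos = 8, neg = 7, p = 1.000000, fail to reject H0.


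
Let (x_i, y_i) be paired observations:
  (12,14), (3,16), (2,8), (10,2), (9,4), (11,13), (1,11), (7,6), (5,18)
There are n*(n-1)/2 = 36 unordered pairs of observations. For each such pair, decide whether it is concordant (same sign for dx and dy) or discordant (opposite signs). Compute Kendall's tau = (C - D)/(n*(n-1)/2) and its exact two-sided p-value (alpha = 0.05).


Step 1: Enumerate the 36 unordered pairs (i,j) with i<j and classify each by sign(x_j-x_i) * sign(y_j-y_i).
  (1,2):dx=-9,dy=+2->D; (1,3):dx=-10,dy=-6->C; (1,4):dx=-2,dy=-12->C; (1,5):dx=-3,dy=-10->C
  (1,6):dx=-1,dy=-1->C; (1,7):dx=-11,dy=-3->C; (1,8):dx=-5,dy=-8->C; (1,9):dx=-7,dy=+4->D
  (2,3):dx=-1,dy=-8->C; (2,4):dx=+7,dy=-14->D; (2,5):dx=+6,dy=-12->D; (2,6):dx=+8,dy=-3->D
  (2,7):dx=-2,dy=-5->C; (2,8):dx=+4,dy=-10->D; (2,9):dx=+2,dy=+2->C; (3,4):dx=+8,dy=-6->D
  (3,5):dx=+7,dy=-4->D; (3,6):dx=+9,dy=+5->C; (3,7):dx=-1,dy=+3->D; (3,8):dx=+5,dy=-2->D
  (3,9):dx=+3,dy=+10->C; (4,5):dx=-1,dy=+2->D; (4,6):dx=+1,dy=+11->C; (4,7):dx=-9,dy=+9->D
  (4,8):dx=-3,dy=+4->D; (4,9):dx=-5,dy=+16->D; (5,6):dx=+2,dy=+9->C; (5,7):dx=-8,dy=+7->D
  (5,8):dx=-2,dy=+2->D; (5,9):dx=-4,dy=+14->D; (6,7):dx=-10,dy=-2->C; (6,8):dx=-4,dy=-7->C
  (6,9):dx=-6,dy=+5->D; (7,8):dx=+6,dy=-5->D; (7,9):dx=+4,dy=+7->C; (8,9):dx=-2,dy=+12->D
Step 2: C = 16, D = 20, total pairs = 36.
Step 3: tau = (C - D)/(n(n-1)/2) = (16 - 20)/36 = -0.111111.
Step 4: Exact two-sided p-value (enumerate n! = 362880 permutations of y under H0): p = 0.761414.
Step 5: alpha = 0.05. fail to reject H0.

tau_b = -0.1111 (C=16, D=20), p = 0.761414, fail to reject H0.


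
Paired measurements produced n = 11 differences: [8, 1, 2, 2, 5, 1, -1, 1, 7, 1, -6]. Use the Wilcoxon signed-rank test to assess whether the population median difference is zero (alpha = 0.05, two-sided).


Step 1: Drop any zero differences (none here) and take |d_i|.
|d| = [8, 1, 2, 2, 5, 1, 1, 1, 7, 1, 6]
Step 2: Midrank |d_i| (ties get averaged ranks).
ranks: |8|->11, |1|->3, |2|->6.5, |2|->6.5, |5|->8, |1|->3, |1|->3, |1|->3, |7|->10, |1|->3, |6|->9
Step 3: Attach original signs; sum ranks with positive sign and with negative sign.
W+ = 11 + 3 + 6.5 + 6.5 + 8 + 3 + 3 + 10 + 3 = 54
W- = 3 + 9 = 12
(Check: W+ + W- = 66 should equal n(n+1)/2 = 66.)
Step 4: Test statistic W = min(W+, W-) = 12.
Step 5: Ties in |d|, so use the tie-corrected normal approximation.
        E[W] = n(n+1)/4 = 11*12/4 = 33.
        Tie groups: |d|=1 (t=5), |d|=2 (t=2); sum(t^3 - t) = 126.
        Var[W] = n(n+1)(2n+1)/24 - sum(t^3-t)/48 = 3036/24 - 126/48 = 123.875.
        z = (W - E[W]) / sqrt(Var[W]) = (12 - 33) / 11.1299 = -1.8868.
        Two-sided p = 2*Phi(z) = 0.059186.
Step 6: alpha = 0.05. fail to reject H0.

W+ = 54, W- = 12, W = min = 12, p = 0.059186, fail to reject H0.


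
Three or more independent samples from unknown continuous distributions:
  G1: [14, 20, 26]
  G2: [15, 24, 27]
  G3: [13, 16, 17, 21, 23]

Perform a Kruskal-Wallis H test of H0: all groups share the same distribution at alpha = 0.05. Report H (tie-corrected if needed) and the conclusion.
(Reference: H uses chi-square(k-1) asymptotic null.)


Step 1: Combine all N = 11 observations and assign midranks.
sorted (value, group, rank): (13,G3,1), (14,G1,2), (15,G2,3), (16,G3,4), (17,G3,5), (20,G1,6), (21,G3,7), (23,G3,8), (24,G2,9), (26,G1,10), (27,G2,11)
Step 2: Sum ranks within each group.
R_1 = 18 (n_1 = 3)
R_2 = 23 (n_2 = 3)
R_3 = 25 (n_3 = 5)
Step 3: H = 12/(N(N+1)) * sum(R_i^2/n_i) - 3(N+1)
     = 12/(11*12) * (18^2/3 + 23^2/3 + 25^2/5) - 3*12
     = 0.090909 * 409.333 - 36
     = 1.212121.
Step 4: No ties, so H is used without correction.
Step 5: Under H0, H ~ chi^2(2); p-value = 0.545496.
Step 6: alpha = 0.05. fail to reject H0.

H = 1.2121, df = 2, p = 0.545496, fail to reject H0.


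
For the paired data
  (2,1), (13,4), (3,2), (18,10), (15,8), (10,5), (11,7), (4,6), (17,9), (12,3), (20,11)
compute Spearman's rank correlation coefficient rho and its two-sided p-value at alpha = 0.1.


Step 1: Rank x and y separately (midranks; no ties here).
rank(x): 2->1, 13->7, 3->2, 18->10, 15->8, 10->4, 11->5, 4->3, 17->9, 12->6, 20->11
rank(y): 1->1, 4->4, 2->2, 10->10, 8->8, 5->5, 7->7, 6->6, 9->9, 3->3, 11->11
Step 2: d_i = R_x(i) - R_y(i); compute d_i^2.
  (1-1)^2=0, (7-4)^2=9, (2-2)^2=0, (10-10)^2=0, (8-8)^2=0, (4-5)^2=1, (5-7)^2=4, (3-6)^2=9, (9-9)^2=0, (6-3)^2=9, (11-11)^2=0
sum(d^2) = 32.
Step 3: rho = 1 - 6*32 / (11*(11^2 - 1)) = 1 - 192/1320 = 0.854545.
Step 4: Under H0, t = rho * sqrt((n-2)/(1-rho^2)) = 4.9360 ~ t(9).
Step 5: Two-sided p-value from the t-distribution with 9 df = 0.000807.
Step 6: alpha = 0.1. reject H0.

rho = 0.8545, p = 0.000807, reject H0 at alpha = 0.1.


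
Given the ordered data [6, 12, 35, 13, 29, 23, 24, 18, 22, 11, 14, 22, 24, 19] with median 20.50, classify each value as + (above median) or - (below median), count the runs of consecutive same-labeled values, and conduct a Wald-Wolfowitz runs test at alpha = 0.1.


Step 1: Compute median = 20.50; label A = above, B = below.
Labels in order: BBABAAABABBAAB  (n_A = 7, n_B = 7)
Step 2: Count runs R = 9.
Step 3: Under H0 (random ordering), E[R] = 2*n_A*n_B/(n_A+n_B) + 1 = 2*7*7/14 + 1 = 8.0000.
        Var[R] = 2*n_A*n_B*(2*n_A*n_B - n_A - n_B) / ((n_A+n_B)^2 * (n_A+n_B-1)) = 8232/2548 = 3.2308.
        SD[R] = 1.7974.
Step 4: Continuity-corrected z = (R - 0.5 - E[R]) / SD[R] = (9 - 0.5 - 8.0000) / 1.7974 = 0.2782.
Step 5: Two-sided p-value via normal approximation = 2*(1 - Phi(|z|)) = 0.780879.
Step 6: alpha = 0.1. fail to reject H0.

R = 9, z = 0.2782, p = 0.780879, fail to reject H0.


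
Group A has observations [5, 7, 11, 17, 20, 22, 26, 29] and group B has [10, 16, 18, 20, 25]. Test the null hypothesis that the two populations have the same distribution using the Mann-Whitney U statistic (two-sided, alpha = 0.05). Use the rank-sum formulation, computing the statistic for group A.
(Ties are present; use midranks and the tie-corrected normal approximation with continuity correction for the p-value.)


Step 1: Combine and sort all 13 observations; assign midranks.
sorted (value, group): (5,X), (7,X), (10,Y), (11,X), (16,Y), (17,X), (18,Y), (20,X), (20,Y), (22,X), (25,Y), (26,X), (29,X)
ranks: 5->1, 7->2, 10->3, 11->4, 16->5, 17->6, 18->7, 20->8.5, 20->8.5, 22->10, 25->11, 26->12, 29->13
Step 2: Rank sum for X: R1 = 1 + 2 + 4 + 6 + 8.5 + 10 + 12 + 13 = 56.5.
Step 3: U_X = R1 - n1(n1+1)/2 = 56.5 - 8*9/2 = 56.5 - 36 = 20.5.
       U_Y = n1*n2 - U_X = 40 - 20.5 = 19.5.
Step 4: Ties are present, so use the tie-corrected normal approximation (with continuity correction) for the p-value.
Step 5: p-value = 1.000000; compare to alpha = 0.05. fail to reject H0.

U_X = 20.5, p = 1.000000, fail to reject H0 at alpha = 0.05.


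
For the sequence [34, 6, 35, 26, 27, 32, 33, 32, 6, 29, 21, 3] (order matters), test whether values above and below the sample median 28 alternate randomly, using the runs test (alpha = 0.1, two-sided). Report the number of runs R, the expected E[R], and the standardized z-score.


Step 1: Compute median = 28; label A = above, B = below.
Labels in order: ABABBAAABABB  (n_A = 6, n_B = 6)
Step 2: Count runs R = 8.
Step 3: Under H0 (random ordering), E[R] = 2*n_A*n_B/(n_A+n_B) + 1 = 2*6*6/12 + 1 = 7.0000.
        Var[R] = 2*n_A*n_B*(2*n_A*n_B - n_A - n_B) / ((n_A+n_B)^2 * (n_A+n_B-1)) = 4320/1584 = 2.7273.
        SD[R] = 1.6514.
Step 4: Continuity-corrected z = (R - 0.5 - E[R]) / SD[R] = (8 - 0.5 - 7.0000) / 1.6514 = 0.3028.
Step 5: Two-sided p-value via normal approximation = 2*(1 - Phi(|z|)) = 0.762069.
Step 6: alpha = 0.1. fail to reject H0.

R = 8, z = 0.3028, p = 0.762069, fail to reject H0.


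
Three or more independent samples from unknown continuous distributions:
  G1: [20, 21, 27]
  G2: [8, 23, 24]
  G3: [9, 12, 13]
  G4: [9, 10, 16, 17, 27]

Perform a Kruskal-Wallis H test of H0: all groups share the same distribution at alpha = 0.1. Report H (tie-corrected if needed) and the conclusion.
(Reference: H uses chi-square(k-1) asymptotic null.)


Step 1: Combine all N = 14 observations and assign midranks.
sorted (value, group, rank): (8,G2,1), (9,G3,2.5), (9,G4,2.5), (10,G4,4), (12,G3,5), (13,G3,6), (16,G4,7), (17,G4,8), (20,G1,9), (21,G1,10), (23,G2,11), (24,G2,12), (27,G1,13.5), (27,G4,13.5)
Step 2: Sum ranks within each group.
R_1 = 32.5 (n_1 = 3)
R_2 = 24 (n_2 = 3)
R_3 = 13.5 (n_3 = 3)
R_4 = 35 (n_4 = 5)
Step 3: H = 12/(N(N+1)) * sum(R_i^2/n_i) - 3(N+1)
     = 12/(14*15) * (32.5^2/3 + 24^2/3 + 13.5^2/3 + 35^2/5) - 3*15
     = 0.057143 * 849.833 - 45
     = 3.561905.
Step 4: Ties present; correction factor C = 1 - 12/(14^3 - 14) = 0.995604. Corrected H = 3.561905 / 0.995604 = 3.577631.
Step 5: Under H0, H ~ chi^2(3); p-value = 0.310832.
Step 6: alpha = 0.1. fail to reject H0.

H = 3.5776, df = 3, p = 0.310832, fail to reject H0.


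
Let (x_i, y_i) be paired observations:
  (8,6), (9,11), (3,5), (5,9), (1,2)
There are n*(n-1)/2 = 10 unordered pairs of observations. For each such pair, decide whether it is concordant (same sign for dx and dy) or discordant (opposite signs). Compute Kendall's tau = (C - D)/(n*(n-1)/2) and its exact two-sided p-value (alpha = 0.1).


Step 1: Enumerate the 10 unordered pairs (i,j) with i<j and classify each by sign(x_j-x_i) * sign(y_j-y_i).
  (1,2):dx=+1,dy=+5->C; (1,3):dx=-5,dy=-1->C; (1,4):dx=-3,dy=+3->D; (1,5):dx=-7,dy=-4->C
  (2,3):dx=-6,dy=-6->C; (2,4):dx=-4,dy=-2->C; (2,5):dx=-8,dy=-9->C; (3,4):dx=+2,dy=+4->C
  (3,5):dx=-2,dy=-3->C; (4,5):dx=-4,dy=-7->C
Step 2: C = 9, D = 1, total pairs = 10.
Step 3: tau = (C - D)/(n(n-1)/2) = (9 - 1)/10 = 0.800000.
Step 4: Exact two-sided p-value (enumerate n! = 120 permutations of y under H0): p = 0.083333.
Step 5: alpha = 0.1. reject H0.

tau_b = 0.8000 (C=9, D=1), p = 0.083333, reject H0.


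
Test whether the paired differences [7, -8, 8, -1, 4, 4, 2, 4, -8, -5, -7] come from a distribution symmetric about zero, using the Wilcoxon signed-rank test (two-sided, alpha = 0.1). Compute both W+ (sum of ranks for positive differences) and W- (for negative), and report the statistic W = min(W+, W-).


Step 1: Drop any zero differences (none here) and take |d_i|.
|d| = [7, 8, 8, 1, 4, 4, 2, 4, 8, 5, 7]
Step 2: Midrank |d_i| (ties get averaged ranks).
ranks: |7|->7.5, |8|->10, |8|->10, |1|->1, |4|->4, |4|->4, |2|->2, |4|->4, |8|->10, |5|->6, |7|->7.5
Step 3: Attach original signs; sum ranks with positive sign and with negative sign.
W+ = 7.5 + 10 + 4 + 4 + 2 + 4 = 31.5
W- = 10 + 1 + 10 + 6 + 7.5 = 34.5
(Check: W+ + W- = 66 should equal n(n+1)/2 = 66.)
Step 4: Test statistic W = min(W+, W-) = 31.5.
Step 5: Ties in |d|, so use the tie-corrected normal approximation.
        E[W] = n(n+1)/4 = 11*12/4 = 33.
        Tie groups: |d|=4 (t=3), |d|=7 (t=2), |d|=8 (t=3); sum(t^3 - t) = 54.
        Var[W] = n(n+1)(2n+1)/24 - sum(t^3-t)/48 = 3036/24 - 54/48 = 125.375.
        z = (W - E[W]) / sqrt(Var[W]) = (31.5 - 33) / 11.1971 = -0.1340.
        Two-sided p = 2*Phi(z) = 0.893432.
Step 6: alpha = 0.1. fail to reject H0.

W+ = 31.5, W- = 34.5, W = min = 31.5, p = 0.893432, fail to reject H0.


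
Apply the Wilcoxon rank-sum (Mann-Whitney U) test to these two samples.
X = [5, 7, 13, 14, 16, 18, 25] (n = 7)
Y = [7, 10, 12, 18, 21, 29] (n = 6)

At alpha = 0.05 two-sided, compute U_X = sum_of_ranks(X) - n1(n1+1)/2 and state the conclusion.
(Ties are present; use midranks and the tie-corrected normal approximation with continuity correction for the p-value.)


Step 1: Combine and sort all 13 observations; assign midranks.
sorted (value, group): (5,X), (7,X), (7,Y), (10,Y), (12,Y), (13,X), (14,X), (16,X), (18,X), (18,Y), (21,Y), (25,X), (29,Y)
ranks: 5->1, 7->2.5, 7->2.5, 10->4, 12->5, 13->6, 14->7, 16->8, 18->9.5, 18->9.5, 21->11, 25->12, 29->13
Step 2: Rank sum for X: R1 = 1 + 2.5 + 6 + 7 + 8 + 9.5 + 12 = 46.
Step 3: U_X = R1 - n1(n1+1)/2 = 46 - 7*8/2 = 46 - 28 = 18.
       U_Y = n1*n2 - U_X = 42 - 18 = 24.
Step 4: Ties are present, so use the tie-corrected normal approximation (with continuity correction) for the p-value.
Step 5: p-value = 0.720247; compare to alpha = 0.05. fail to reject H0.

U_X = 18, p = 0.720247, fail to reject H0 at alpha = 0.05.


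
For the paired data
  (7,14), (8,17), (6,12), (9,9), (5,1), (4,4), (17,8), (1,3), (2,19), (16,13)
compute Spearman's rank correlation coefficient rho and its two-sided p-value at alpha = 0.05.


Step 1: Rank x and y separately (midranks; no ties here).
rank(x): 7->6, 8->7, 6->5, 9->8, 5->4, 4->3, 17->10, 1->1, 2->2, 16->9
rank(y): 14->8, 17->9, 12->6, 9->5, 1->1, 4->3, 8->4, 3->2, 19->10, 13->7
Step 2: d_i = R_x(i) - R_y(i); compute d_i^2.
  (6-8)^2=4, (7-9)^2=4, (5-6)^2=1, (8-5)^2=9, (4-1)^2=9, (3-3)^2=0, (10-4)^2=36, (1-2)^2=1, (2-10)^2=64, (9-7)^2=4
sum(d^2) = 132.
Step 3: rho = 1 - 6*132 / (10*(10^2 - 1)) = 1 - 792/990 = 0.200000.
Step 4: Under H0, t = rho * sqrt((n-2)/(1-rho^2)) = 0.5774 ~ t(8).
Step 5: Two-sided p-value from the t-distribution with 8 df = 0.579584.
Step 6: alpha = 0.05. fail to reject H0.

rho = 0.2000, p = 0.579584, fail to reject H0 at alpha = 0.05.


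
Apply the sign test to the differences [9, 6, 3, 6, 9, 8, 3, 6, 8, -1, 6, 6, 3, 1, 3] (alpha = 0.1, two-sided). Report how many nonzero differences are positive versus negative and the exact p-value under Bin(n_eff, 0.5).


Step 1: Discard zero differences. Original n = 15; n_eff = number of nonzero differences = 15.
Nonzero differences (with sign): +9, +6, +3, +6, +9, +8, +3, +6, +8, -1, +6, +6, +3, +1, +3
Step 2: Count signs: positive = 14, negative = 1.
Step 3: Under H0: P(positive) = 0.5, so the number of positives S ~ Bin(15, 0.5).
Step 4: Two-sided exact p-value = sum of Bin(15,0.5) probabilities at or below the observed probability = 0.000977.
Step 5: alpha = 0.1. reject H0.

n_eff = 15, pos = 14, neg = 1, p = 0.000977, reject H0.


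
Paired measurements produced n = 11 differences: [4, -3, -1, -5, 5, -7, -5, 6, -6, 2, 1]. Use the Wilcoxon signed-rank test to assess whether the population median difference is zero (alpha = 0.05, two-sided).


Step 1: Drop any zero differences (none here) and take |d_i|.
|d| = [4, 3, 1, 5, 5, 7, 5, 6, 6, 2, 1]
Step 2: Midrank |d_i| (ties get averaged ranks).
ranks: |4|->5, |3|->4, |1|->1.5, |5|->7, |5|->7, |7|->11, |5|->7, |6|->9.5, |6|->9.5, |2|->3, |1|->1.5
Step 3: Attach original signs; sum ranks with positive sign and with negative sign.
W+ = 5 + 7 + 9.5 + 3 + 1.5 = 26
W- = 4 + 1.5 + 7 + 11 + 7 + 9.5 = 40
(Check: W+ + W- = 66 should equal n(n+1)/2 = 66.)
Step 4: Test statistic W = min(W+, W-) = 26.
Step 5: Ties in |d|, so use the tie-corrected normal approximation.
        E[W] = n(n+1)/4 = 11*12/4 = 33.
        Tie groups: |d|=1 (t=2), |d|=5 (t=3), |d|=6 (t=2); sum(t^3 - t) = 36.
        Var[W] = n(n+1)(2n+1)/24 - sum(t^3-t)/48 = 3036/24 - 36/48 = 125.75.
        z = (W - E[W]) / sqrt(Var[W]) = (26 - 33) / 11.2138 = -0.6242.
        Two-sided p = 2*Phi(z) = 0.532477.
Step 6: alpha = 0.05. fail to reject H0.

W+ = 26, W- = 40, W = min = 26, p = 0.532477, fail to reject H0.


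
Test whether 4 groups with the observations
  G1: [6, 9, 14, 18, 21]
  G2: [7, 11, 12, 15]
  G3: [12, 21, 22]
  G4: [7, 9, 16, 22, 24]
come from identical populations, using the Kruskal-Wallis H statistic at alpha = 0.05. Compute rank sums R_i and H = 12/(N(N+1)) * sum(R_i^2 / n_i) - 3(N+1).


Step 1: Combine all N = 17 observations and assign midranks.
sorted (value, group, rank): (6,G1,1), (7,G2,2.5), (7,G4,2.5), (9,G1,4.5), (9,G4,4.5), (11,G2,6), (12,G2,7.5), (12,G3,7.5), (14,G1,9), (15,G2,10), (16,G4,11), (18,G1,12), (21,G1,13.5), (21,G3,13.5), (22,G3,15.5), (22,G4,15.5), (24,G4,17)
Step 2: Sum ranks within each group.
R_1 = 40 (n_1 = 5)
R_2 = 26 (n_2 = 4)
R_3 = 36.5 (n_3 = 3)
R_4 = 50.5 (n_4 = 5)
Step 3: H = 12/(N(N+1)) * sum(R_i^2/n_i) - 3(N+1)
     = 12/(17*18) * (40^2/5 + 26^2/4 + 36.5^2/3 + 50.5^2/5) - 3*18
     = 0.039216 * 1443.13 - 54
     = 2.593464.
Step 4: Ties present; correction factor C = 1 - 30/(17^3 - 17) = 0.993873. Corrected H = 2.593464 / 0.993873 = 2.609453.
Step 5: Under H0, H ~ chi^2(3); p-value = 0.455835.
Step 6: alpha = 0.05. fail to reject H0.

H = 2.6095, df = 3, p = 0.455835, fail to reject H0.


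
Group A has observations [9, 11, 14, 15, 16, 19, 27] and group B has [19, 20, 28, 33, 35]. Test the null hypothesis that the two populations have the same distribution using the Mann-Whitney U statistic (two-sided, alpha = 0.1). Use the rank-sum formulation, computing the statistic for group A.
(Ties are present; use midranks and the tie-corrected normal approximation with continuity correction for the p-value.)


Step 1: Combine and sort all 12 observations; assign midranks.
sorted (value, group): (9,X), (11,X), (14,X), (15,X), (16,X), (19,X), (19,Y), (20,Y), (27,X), (28,Y), (33,Y), (35,Y)
ranks: 9->1, 11->2, 14->3, 15->4, 16->5, 19->6.5, 19->6.5, 20->8, 27->9, 28->10, 33->11, 35->12
Step 2: Rank sum for X: R1 = 1 + 2 + 3 + 4 + 5 + 6.5 + 9 = 30.5.
Step 3: U_X = R1 - n1(n1+1)/2 = 30.5 - 7*8/2 = 30.5 - 28 = 2.5.
       U_Y = n1*n2 - U_X = 35 - 2.5 = 32.5.
Step 4: Ties are present, so use the tie-corrected normal approximation (with continuity correction) for the p-value.
Step 5: p-value = 0.018328; compare to alpha = 0.1. reject H0.

U_X = 2.5, p = 0.018328, reject H0 at alpha = 0.1.


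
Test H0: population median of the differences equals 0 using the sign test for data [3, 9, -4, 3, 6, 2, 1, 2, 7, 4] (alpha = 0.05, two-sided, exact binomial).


Step 1: Discard zero differences. Original n = 10; n_eff = number of nonzero differences = 10.
Nonzero differences (with sign): +3, +9, -4, +3, +6, +2, +1, +2, +7, +4
Step 2: Count signs: positive = 9, negative = 1.
Step 3: Under H0: P(positive) = 0.5, so the number of positives S ~ Bin(10, 0.5).
Step 4: Two-sided exact p-value = sum of Bin(10,0.5) probabilities at or below the observed probability = 0.021484.
Step 5: alpha = 0.05. reject H0.

n_eff = 10, pos = 9, neg = 1, p = 0.021484, reject H0.


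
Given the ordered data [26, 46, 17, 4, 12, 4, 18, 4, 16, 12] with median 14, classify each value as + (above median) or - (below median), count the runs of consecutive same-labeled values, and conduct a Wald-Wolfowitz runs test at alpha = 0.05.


Step 1: Compute median = 14; label A = above, B = below.
Labels in order: AAABBBABAB  (n_A = 5, n_B = 5)
Step 2: Count runs R = 6.
Step 3: Under H0 (random ordering), E[R] = 2*n_A*n_B/(n_A+n_B) + 1 = 2*5*5/10 + 1 = 6.0000.
        Var[R] = 2*n_A*n_B*(2*n_A*n_B - n_A - n_B) / ((n_A+n_B)^2 * (n_A+n_B-1)) = 2000/900 = 2.2222.
        SD[R] = 1.4907.
Step 4: R = E[R], so z = 0 with no continuity correction.
Step 5: Two-sided p-value via normal approximation = 2*(1 - Phi(|z|)) = 1.000000.
Step 6: alpha = 0.05. fail to reject H0.

R = 6, z = 0.0000, p = 1.000000, fail to reject H0.


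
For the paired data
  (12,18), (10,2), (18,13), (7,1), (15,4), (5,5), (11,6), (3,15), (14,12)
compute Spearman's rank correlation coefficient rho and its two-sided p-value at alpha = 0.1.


Step 1: Rank x and y separately (midranks; no ties here).
rank(x): 12->6, 10->4, 18->9, 7->3, 15->8, 5->2, 11->5, 3->1, 14->7
rank(y): 18->9, 2->2, 13->7, 1->1, 4->3, 5->4, 6->5, 15->8, 12->6
Step 2: d_i = R_x(i) - R_y(i); compute d_i^2.
  (6-9)^2=9, (4-2)^2=4, (9-7)^2=4, (3-1)^2=4, (8-3)^2=25, (2-4)^2=4, (5-5)^2=0, (1-8)^2=49, (7-6)^2=1
sum(d^2) = 100.
Step 3: rho = 1 - 6*100 / (9*(9^2 - 1)) = 1 - 600/720 = 0.166667.
Step 4: Under H0, t = rho * sqrt((n-2)/(1-rho^2)) = 0.4472 ~ t(7).
Step 5: Two-sided p-value from the t-distribution with 7 df = 0.668231.
Step 6: alpha = 0.1. fail to reject H0.

rho = 0.1667, p = 0.668231, fail to reject H0 at alpha = 0.1.


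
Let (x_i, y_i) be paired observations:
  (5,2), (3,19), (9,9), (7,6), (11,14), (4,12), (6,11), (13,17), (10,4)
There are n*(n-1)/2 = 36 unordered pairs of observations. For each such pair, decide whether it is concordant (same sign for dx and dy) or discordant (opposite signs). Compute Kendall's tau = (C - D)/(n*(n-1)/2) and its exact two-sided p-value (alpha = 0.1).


Step 1: Enumerate the 36 unordered pairs (i,j) with i<j and classify each by sign(x_j-x_i) * sign(y_j-y_i).
  (1,2):dx=-2,dy=+17->D; (1,3):dx=+4,dy=+7->C; (1,4):dx=+2,dy=+4->C; (1,5):dx=+6,dy=+12->C
  (1,6):dx=-1,dy=+10->D; (1,7):dx=+1,dy=+9->C; (1,8):dx=+8,dy=+15->C; (1,9):dx=+5,dy=+2->C
  (2,3):dx=+6,dy=-10->D; (2,4):dx=+4,dy=-13->D; (2,5):dx=+8,dy=-5->D; (2,6):dx=+1,dy=-7->D
  (2,7):dx=+3,dy=-8->D; (2,8):dx=+10,dy=-2->D; (2,9):dx=+7,dy=-15->D; (3,4):dx=-2,dy=-3->C
  (3,5):dx=+2,dy=+5->C; (3,6):dx=-5,dy=+3->D; (3,7):dx=-3,dy=+2->D; (3,8):dx=+4,dy=+8->C
  (3,9):dx=+1,dy=-5->D; (4,5):dx=+4,dy=+8->C; (4,6):dx=-3,dy=+6->D; (4,7):dx=-1,dy=+5->D
  (4,8):dx=+6,dy=+11->C; (4,9):dx=+3,dy=-2->D; (5,6):dx=-7,dy=-2->C; (5,7):dx=-5,dy=-3->C
  (5,8):dx=+2,dy=+3->C; (5,9):dx=-1,dy=-10->C; (6,7):dx=+2,dy=-1->D; (6,8):dx=+9,dy=+5->C
  (6,9):dx=+6,dy=-8->D; (7,8):dx=+7,dy=+6->C; (7,9):dx=+4,dy=-7->D; (8,9):dx=-3,dy=-13->C
Step 2: C = 18, D = 18, total pairs = 36.
Step 3: tau = (C - D)/(n(n-1)/2) = (18 - 18)/36 = 0.000000.
Step 4: Exact two-sided p-value (enumerate n! = 362880 permutations of y under H0): p = 1.000000.
Step 5: alpha = 0.1. fail to reject H0.

tau_b = 0.0000 (C=18, D=18), p = 1.000000, fail to reject H0.


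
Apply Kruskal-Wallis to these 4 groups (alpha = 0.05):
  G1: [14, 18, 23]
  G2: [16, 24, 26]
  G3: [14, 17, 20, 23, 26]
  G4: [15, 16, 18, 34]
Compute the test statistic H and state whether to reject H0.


Step 1: Combine all N = 15 observations and assign midranks.
sorted (value, group, rank): (14,G1,1.5), (14,G3,1.5), (15,G4,3), (16,G2,4.5), (16,G4,4.5), (17,G3,6), (18,G1,7.5), (18,G4,7.5), (20,G3,9), (23,G1,10.5), (23,G3,10.5), (24,G2,12), (26,G2,13.5), (26,G3,13.5), (34,G4,15)
Step 2: Sum ranks within each group.
R_1 = 19.5 (n_1 = 3)
R_2 = 30 (n_2 = 3)
R_3 = 40.5 (n_3 = 5)
R_4 = 30 (n_4 = 4)
Step 3: H = 12/(N(N+1)) * sum(R_i^2/n_i) - 3(N+1)
     = 12/(15*16) * (19.5^2/3 + 30^2/3 + 40.5^2/5 + 30^2/4) - 3*16
     = 0.050000 * 979.8 - 48
     = 0.990000.
Step 4: Ties present; correction factor C = 1 - 30/(15^3 - 15) = 0.991071. Corrected H = 0.990000 / 0.991071 = 0.998919.
Step 5: Under H0, H ~ chi^2(3); p-value = 0.801514.
Step 6: alpha = 0.05. fail to reject H0.

H = 0.9989, df = 3, p = 0.801514, fail to reject H0.


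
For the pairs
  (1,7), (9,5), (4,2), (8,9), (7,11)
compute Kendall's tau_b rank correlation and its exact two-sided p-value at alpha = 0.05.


Step 1: Enumerate the 10 unordered pairs (i,j) with i<j and classify each by sign(x_j-x_i) * sign(y_j-y_i).
  (1,2):dx=+8,dy=-2->D; (1,3):dx=+3,dy=-5->D; (1,4):dx=+7,dy=+2->C; (1,5):dx=+6,dy=+4->C
  (2,3):dx=-5,dy=-3->C; (2,4):dx=-1,dy=+4->D; (2,5):dx=-2,dy=+6->D; (3,4):dx=+4,dy=+7->C
  (3,5):dx=+3,dy=+9->C; (4,5):dx=-1,dy=+2->D
Step 2: C = 5, D = 5, total pairs = 10.
Step 3: tau = (C - D)/(n(n-1)/2) = (5 - 5)/10 = 0.000000.
Step 4: Exact two-sided p-value (enumerate n! = 120 permutations of y under H0): p = 1.000000.
Step 5: alpha = 0.05. fail to reject H0.

tau_b = 0.0000 (C=5, D=5), p = 1.000000, fail to reject H0.


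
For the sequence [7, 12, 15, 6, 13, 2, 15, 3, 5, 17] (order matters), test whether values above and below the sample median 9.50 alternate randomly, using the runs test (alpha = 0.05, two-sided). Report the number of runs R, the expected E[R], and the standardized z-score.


Step 1: Compute median = 9.50; label A = above, B = below.
Labels in order: BAABABABBA  (n_A = 5, n_B = 5)
Step 2: Count runs R = 8.
Step 3: Under H0 (random ordering), E[R] = 2*n_A*n_B/(n_A+n_B) + 1 = 2*5*5/10 + 1 = 6.0000.
        Var[R] = 2*n_A*n_B*(2*n_A*n_B - n_A - n_B) / ((n_A+n_B)^2 * (n_A+n_B-1)) = 2000/900 = 2.2222.
        SD[R] = 1.4907.
Step 4: Continuity-corrected z = (R - 0.5 - E[R]) / SD[R] = (8 - 0.5 - 6.0000) / 1.4907 = 1.0062.
Step 5: Two-sided p-value via normal approximation = 2*(1 - Phi(|z|)) = 0.314305.
Step 6: alpha = 0.05. fail to reject H0.

R = 8, z = 1.0062, p = 0.314305, fail to reject H0.


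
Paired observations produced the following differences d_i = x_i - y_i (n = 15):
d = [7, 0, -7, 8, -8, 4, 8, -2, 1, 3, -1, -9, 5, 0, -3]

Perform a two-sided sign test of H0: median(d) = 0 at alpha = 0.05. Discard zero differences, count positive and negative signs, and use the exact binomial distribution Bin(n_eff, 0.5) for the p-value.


Step 1: Discard zero differences. Original n = 15; n_eff = number of nonzero differences = 13.
Nonzero differences (with sign): +7, -7, +8, -8, +4, +8, -2, +1, +3, -1, -9, +5, -3
Step 2: Count signs: positive = 7, negative = 6.
Step 3: Under H0: P(positive) = 0.5, so the number of positives S ~ Bin(13, 0.5).
Step 4: Two-sided exact p-value = sum of Bin(13,0.5) probabilities at or below the observed probability = 1.000000.
Step 5: alpha = 0.05. fail to reject H0.

n_eff = 13, pos = 7, neg = 6, p = 1.000000, fail to reject H0.


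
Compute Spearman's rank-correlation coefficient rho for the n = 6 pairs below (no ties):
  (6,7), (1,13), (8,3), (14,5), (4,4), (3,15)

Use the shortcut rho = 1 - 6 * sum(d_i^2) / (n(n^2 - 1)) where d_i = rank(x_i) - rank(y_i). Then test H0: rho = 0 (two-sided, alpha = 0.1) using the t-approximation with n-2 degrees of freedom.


Step 1: Rank x and y separately (midranks; no ties here).
rank(x): 6->4, 1->1, 8->5, 14->6, 4->3, 3->2
rank(y): 7->4, 13->5, 3->1, 5->3, 4->2, 15->6
Step 2: d_i = R_x(i) - R_y(i); compute d_i^2.
  (4-4)^2=0, (1-5)^2=16, (5-1)^2=16, (6-3)^2=9, (3-2)^2=1, (2-6)^2=16
sum(d^2) = 58.
Step 3: rho = 1 - 6*58 / (6*(6^2 - 1)) = 1 - 348/210 = -0.657143.
Step 4: Under H0, t = rho * sqrt((n-2)/(1-rho^2)) = -1.7436 ~ t(4).
Step 5: Two-sided p-value from the t-distribution with 4 df = 0.156175.
Step 6: alpha = 0.1. fail to reject H0.

rho = -0.6571, p = 0.156175, fail to reject H0 at alpha = 0.1.


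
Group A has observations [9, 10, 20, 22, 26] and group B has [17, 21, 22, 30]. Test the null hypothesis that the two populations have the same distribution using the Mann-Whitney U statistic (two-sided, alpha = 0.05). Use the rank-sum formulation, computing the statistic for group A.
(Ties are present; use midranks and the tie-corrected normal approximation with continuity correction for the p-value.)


Step 1: Combine and sort all 9 observations; assign midranks.
sorted (value, group): (9,X), (10,X), (17,Y), (20,X), (21,Y), (22,X), (22,Y), (26,X), (30,Y)
ranks: 9->1, 10->2, 17->3, 20->4, 21->5, 22->6.5, 22->6.5, 26->8, 30->9
Step 2: Rank sum for X: R1 = 1 + 2 + 4 + 6.5 + 8 = 21.5.
Step 3: U_X = R1 - n1(n1+1)/2 = 21.5 - 5*6/2 = 21.5 - 15 = 6.5.
       U_Y = n1*n2 - U_X = 20 - 6.5 = 13.5.
Step 4: Ties are present, so use the tie-corrected normal approximation (with continuity correction) for the p-value.
Step 5: p-value = 0.460558; compare to alpha = 0.05. fail to reject H0.

U_X = 6.5, p = 0.460558, fail to reject H0 at alpha = 0.05.


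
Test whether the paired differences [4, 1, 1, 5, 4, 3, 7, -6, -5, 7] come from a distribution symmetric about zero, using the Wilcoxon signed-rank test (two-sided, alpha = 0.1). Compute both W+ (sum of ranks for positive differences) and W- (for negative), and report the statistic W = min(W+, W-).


Step 1: Drop any zero differences (none here) and take |d_i|.
|d| = [4, 1, 1, 5, 4, 3, 7, 6, 5, 7]
Step 2: Midrank |d_i| (ties get averaged ranks).
ranks: |4|->4.5, |1|->1.5, |1|->1.5, |5|->6.5, |4|->4.5, |3|->3, |7|->9.5, |6|->8, |5|->6.5, |7|->9.5
Step 3: Attach original signs; sum ranks with positive sign and with negative sign.
W+ = 4.5 + 1.5 + 1.5 + 6.5 + 4.5 + 3 + 9.5 + 9.5 = 40.5
W- = 8 + 6.5 = 14.5
(Check: W+ + W- = 55 should equal n(n+1)/2 = 55.)
Step 4: Test statistic W = min(W+, W-) = 14.5.
Step 5: Ties in |d|, so use the tie-corrected normal approximation.
        E[W] = n(n+1)/4 = 10*11/4 = 27.5.
        Tie groups: |d|=1 (t=2), |d|=4 (t=2), |d|=5 (t=2), |d|=7 (t=2); sum(t^3 - t) = 24.
        Var[W] = n(n+1)(2n+1)/24 - sum(t^3-t)/48 = 2310/24 - 24/48 = 95.75.
        z = (W - E[W]) / sqrt(Var[W]) = (14.5 - 27.5) / 9.7852 = -1.3285.
        Two-sided p = 2*Phi(z) = 0.184000.
Step 6: alpha = 0.1. fail to reject H0.

W+ = 40.5, W- = 14.5, W = min = 14.5, p = 0.184000, fail to reject H0.


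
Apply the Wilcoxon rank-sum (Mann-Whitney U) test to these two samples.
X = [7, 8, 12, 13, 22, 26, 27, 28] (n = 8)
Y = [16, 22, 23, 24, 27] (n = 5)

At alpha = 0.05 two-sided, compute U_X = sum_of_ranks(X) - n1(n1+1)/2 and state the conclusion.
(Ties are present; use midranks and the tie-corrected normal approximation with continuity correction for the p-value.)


Step 1: Combine and sort all 13 observations; assign midranks.
sorted (value, group): (7,X), (8,X), (12,X), (13,X), (16,Y), (22,X), (22,Y), (23,Y), (24,Y), (26,X), (27,X), (27,Y), (28,X)
ranks: 7->1, 8->2, 12->3, 13->4, 16->5, 22->6.5, 22->6.5, 23->8, 24->9, 26->10, 27->11.5, 27->11.5, 28->13
Step 2: Rank sum for X: R1 = 1 + 2 + 3 + 4 + 6.5 + 10 + 11.5 + 13 = 51.
Step 3: U_X = R1 - n1(n1+1)/2 = 51 - 8*9/2 = 51 - 36 = 15.
       U_Y = n1*n2 - U_X = 40 - 15 = 25.
Step 4: Ties are present, so use the tie-corrected normal approximation (with continuity correction) for the p-value.
Step 5: p-value = 0.508901; compare to alpha = 0.05. fail to reject H0.

U_X = 15, p = 0.508901, fail to reject H0 at alpha = 0.05.


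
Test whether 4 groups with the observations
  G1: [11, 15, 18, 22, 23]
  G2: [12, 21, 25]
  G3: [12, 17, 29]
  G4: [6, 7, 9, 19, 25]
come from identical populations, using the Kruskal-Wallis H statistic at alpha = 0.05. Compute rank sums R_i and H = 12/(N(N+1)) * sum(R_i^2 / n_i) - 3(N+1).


Step 1: Combine all N = 16 observations and assign midranks.
sorted (value, group, rank): (6,G4,1), (7,G4,2), (9,G4,3), (11,G1,4), (12,G2,5.5), (12,G3,5.5), (15,G1,7), (17,G3,8), (18,G1,9), (19,G4,10), (21,G2,11), (22,G1,12), (23,G1,13), (25,G2,14.5), (25,G4,14.5), (29,G3,16)
Step 2: Sum ranks within each group.
R_1 = 45 (n_1 = 5)
R_2 = 31 (n_2 = 3)
R_3 = 29.5 (n_3 = 3)
R_4 = 30.5 (n_4 = 5)
Step 3: H = 12/(N(N+1)) * sum(R_i^2/n_i) - 3(N+1)
     = 12/(16*17) * (45^2/5 + 31^2/3 + 29.5^2/3 + 30.5^2/5) - 3*17
     = 0.044118 * 1201.47 - 51
     = 2.005882.
Step 4: Ties present; correction factor C = 1 - 12/(16^3 - 16) = 0.997059. Corrected H = 2.005882 / 0.997059 = 2.011799.
Step 5: Under H0, H ~ chi^2(3); p-value = 0.569961.
Step 6: alpha = 0.05. fail to reject H0.

H = 2.0118, df = 3, p = 0.569961, fail to reject H0.


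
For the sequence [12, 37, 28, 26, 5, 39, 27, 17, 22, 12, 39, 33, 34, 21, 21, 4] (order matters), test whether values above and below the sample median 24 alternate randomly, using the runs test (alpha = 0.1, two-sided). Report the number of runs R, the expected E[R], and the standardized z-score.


Step 1: Compute median = 24; label A = above, B = below.
Labels in order: BAAABAABBBAAABBB  (n_A = 8, n_B = 8)
Step 2: Count runs R = 7.
Step 3: Under H0 (random ordering), E[R] = 2*n_A*n_B/(n_A+n_B) + 1 = 2*8*8/16 + 1 = 9.0000.
        Var[R] = 2*n_A*n_B*(2*n_A*n_B - n_A - n_B) / ((n_A+n_B)^2 * (n_A+n_B-1)) = 14336/3840 = 3.7333.
        SD[R] = 1.9322.
Step 4: Continuity-corrected z = (R + 0.5 - E[R]) / SD[R] = (7 + 0.5 - 9.0000) / 1.9322 = -0.7763.
Step 5: Two-sided p-value via normal approximation = 2*(1 - Phi(|z|)) = 0.437558.
Step 6: alpha = 0.1. fail to reject H0.

R = 7, z = -0.7763, p = 0.437558, fail to reject H0.


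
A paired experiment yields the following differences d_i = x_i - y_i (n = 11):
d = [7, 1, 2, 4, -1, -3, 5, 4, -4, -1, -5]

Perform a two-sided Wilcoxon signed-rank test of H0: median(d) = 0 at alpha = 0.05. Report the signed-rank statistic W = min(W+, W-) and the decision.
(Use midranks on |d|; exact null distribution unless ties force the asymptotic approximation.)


Step 1: Drop any zero differences (none here) and take |d_i|.
|d| = [7, 1, 2, 4, 1, 3, 5, 4, 4, 1, 5]
Step 2: Midrank |d_i| (ties get averaged ranks).
ranks: |7|->11, |1|->2, |2|->4, |4|->7, |1|->2, |3|->5, |5|->9.5, |4|->7, |4|->7, |1|->2, |5|->9.5
Step 3: Attach original signs; sum ranks with positive sign and with negative sign.
W+ = 11 + 2 + 4 + 7 + 9.5 + 7 = 40.5
W- = 2 + 5 + 7 + 2 + 9.5 = 25.5
(Check: W+ + W- = 66 should equal n(n+1)/2 = 66.)
Step 4: Test statistic W = min(W+, W-) = 25.5.
Step 5: Ties in |d|, so use the tie-corrected normal approximation.
        E[W] = n(n+1)/4 = 11*12/4 = 33.
        Tie groups: |d|=1 (t=3), |d|=4 (t=3), |d|=5 (t=2); sum(t^3 - t) = 54.
        Var[W] = n(n+1)(2n+1)/24 - sum(t^3-t)/48 = 3036/24 - 54/48 = 125.375.
        z = (W - E[W]) / sqrt(Var[W]) = (25.5 - 33) / 11.1971 = -0.6698.
        Two-sided p = 2*Phi(z) = 0.502975.
Step 6: alpha = 0.05. fail to reject H0.

W+ = 40.5, W- = 25.5, W = min = 25.5, p = 0.502975, fail to reject H0.


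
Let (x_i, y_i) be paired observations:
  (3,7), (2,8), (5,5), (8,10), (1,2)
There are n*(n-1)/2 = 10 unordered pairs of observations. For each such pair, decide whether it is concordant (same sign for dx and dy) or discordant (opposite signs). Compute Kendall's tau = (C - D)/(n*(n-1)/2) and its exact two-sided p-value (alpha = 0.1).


Step 1: Enumerate the 10 unordered pairs (i,j) with i<j and classify each by sign(x_j-x_i) * sign(y_j-y_i).
  (1,2):dx=-1,dy=+1->D; (1,3):dx=+2,dy=-2->D; (1,4):dx=+5,dy=+3->C; (1,5):dx=-2,dy=-5->C
  (2,3):dx=+3,dy=-3->D; (2,4):dx=+6,dy=+2->C; (2,5):dx=-1,dy=-6->C; (3,4):dx=+3,dy=+5->C
  (3,5):dx=-4,dy=-3->C; (4,5):dx=-7,dy=-8->C
Step 2: C = 7, D = 3, total pairs = 10.
Step 3: tau = (C - D)/(n(n-1)/2) = (7 - 3)/10 = 0.400000.
Step 4: Exact two-sided p-value (enumerate n! = 120 permutations of y under H0): p = 0.483333.
Step 5: alpha = 0.1. fail to reject H0.

tau_b = 0.4000 (C=7, D=3), p = 0.483333, fail to reject H0.


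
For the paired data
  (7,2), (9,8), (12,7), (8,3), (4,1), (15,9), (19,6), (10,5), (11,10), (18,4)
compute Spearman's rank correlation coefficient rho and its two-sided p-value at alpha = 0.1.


Step 1: Rank x and y separately (midranks; no ties here).
rank(x): 7->2, 9->4, 12->7, 8->3, 4->1, 15->8, 19->10, 10->5, 11->6, 18->9
rank(y): 2->2, 8->8, 7->7, 3->3, 1->1, 9->9, 6->6, 5->5, 10->10, 4->4
Step 2: d_i = R_x(i) - R_y(i); compute d_i^2.
  (2-2)^2=0, (4-8)^2=16, (7-7)^2=0, (3-3)^2=0, (1-1)^2=0, (8-9)^2=1, (10-6)^2=16, (5-5)^2=0, (6-10)^2=16, (9-4)^2=25
sum(d^2) = 74.
Step 3: rho = 1 - 6*74 / (10*(10^2 - 1)) = 1 - 444/990 = 0.551515.
Step 4: Under H0, t = rho * sqrt((n-2)/(1-rho^2)) = 1.8700 ~ t(8).
Step 5: Two-sided p-value from the t-distribution with 8 df = 0.098401.
Step 6: alpha = 0.1. reject H0.

rho = 0.5515, p = 0.098401, reject H0 at alpha = 0.1.


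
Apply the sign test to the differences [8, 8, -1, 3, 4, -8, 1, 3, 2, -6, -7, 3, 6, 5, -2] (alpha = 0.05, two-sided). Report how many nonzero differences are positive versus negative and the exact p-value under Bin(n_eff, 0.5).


Step 1: Discard zero differences. Original n = 15; n_eff = number of nonzero differences = 15.
Nonzero differences (with sign): +8, +8, -1, +3, +4, -8, +1, +3, +2, -6, -7, +3, +6, +5, -2
Step 2: Count signs: positive = 10, negative = 5.
Step 3: Under H0: P(positive) = 0.5, so the number of positives S ~ Bin(15, 0.5).
Step 4: Two-sided exact p-value = sum of Bin(15,0.5) probabilities at or below the observed probability = 0.301758.
Step 5: alpha = 0.05. fail to reject H0.

n_eff = 15, pos = 10, neg = 5, p = 0.301758, fail to reject H0.


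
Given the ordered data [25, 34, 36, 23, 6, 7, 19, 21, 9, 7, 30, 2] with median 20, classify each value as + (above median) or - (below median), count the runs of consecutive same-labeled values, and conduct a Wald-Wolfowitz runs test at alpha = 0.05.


Step 1: Compute median = 20; label A = above, B = below.
Labels in order: AAAABBBABBAB  (n_A = 6, n_B = 6)
Step 2: Count runs R = 6.
Step 3: Under H0 (random ordering), E[R] = 2*n_A*n_B/(n_A+n_B) + 1 = 2*6*6/12 + 1 = 7.0000.
        Var[R] = 2*n_A*n_B*(2*n_A*n_B - n_A - n_B) / ((n_A+n_B)^2 * (n_A+n_B-1)) = 4320/1584 = 2.7273.
        SD[R] = 1.6514.
Step 4: Continuity-corrected z = (R + 0.5 - E[R]) / SD[R] = (6 + 0.5 - 7.0000) / 1.6514 = -0.3028.
Step 5: Two-sided p-value via normal approximation = 2*(1 - Phi(|z|)) = 0.762069.
Step 6: alpha = 0.05. fail to reject H0.

R = 6, z = -0.3028, p = 0.762069, fail to reject H0.


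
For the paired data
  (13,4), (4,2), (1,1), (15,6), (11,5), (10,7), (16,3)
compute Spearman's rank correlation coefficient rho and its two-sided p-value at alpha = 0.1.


Step 1: Rank x and y separately (midranks; no ties here).
rank(x): 13->5, 4->2, 1->1, 15->6, 11->4, 10->3, 16->7
rank(y): 4->4, 2->2, 1->1, 6->6, 5->5, 7->7, 3->3
Step 2: d_i = R_x(i) - R_y(i); compute d_i^2.
  (5-4)^2=1, (2-2)^2=0, (1-1)^2=0, (6-6)^2=0, (4-5)^2=1, (3-7)^2=16, (7-3)^2=16
sum(d^2) = 34.
Step 3: rho = 1 - 6*34 / (7*(7^2 - 1)) = 1 - 204/336 = 0.392857.
Step 4: Under H0, t = rho * sqrt((n-2)/(1-rho^2)) = 0.9553 ~ t(5).
Step 5: Two-sided p-value from the t-distribution with 5 df = 0.383317.
Step 6: alpha = 0.1. fail to reject H0.

rho = 0.3929, p = 0.383317, fail to reject H0 at alpha = 0.1.


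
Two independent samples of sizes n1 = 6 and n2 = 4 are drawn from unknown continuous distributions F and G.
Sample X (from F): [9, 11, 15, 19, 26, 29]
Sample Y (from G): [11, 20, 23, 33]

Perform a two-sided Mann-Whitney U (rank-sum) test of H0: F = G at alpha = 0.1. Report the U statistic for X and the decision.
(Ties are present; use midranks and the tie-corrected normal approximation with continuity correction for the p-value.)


Step 1: Combine and sort all 10 observations; assign midranks.
sorted (value, group): (9,X), (11,X), (11,Y), (15,X), (19,X), (20,Y), (23,Y), (26,X), (29,X), (33,Y)
ranks: 9->1, 11->2.5, 11->2.5, 15->4, 19->5, 20->6, 23->7, 26->8, 29->9, 33->10
Step 2: Rank sum for X: R1 = 1 + 2.5 + 4 + 5 + 8 + 9 = 29.5.
Step 3: U_X = R1 - n1(n1+1)/2 = 29.5 - 6*7/2 = 29.5 - 21 = 8.5.
       U_Y = n1*n2 - U_X = 24 - 8.5 = 15.5.
Step 4: Ties are present, so use the tie-corrected normal approximation (with continuity correction) for the p-value.
Step 5: p-value = 0.521166; compare to alpha = 0.1. fail to reject H0.

U_X = 8.5, p = 0.521166, fail to reject H0 at alpha = 0.1.


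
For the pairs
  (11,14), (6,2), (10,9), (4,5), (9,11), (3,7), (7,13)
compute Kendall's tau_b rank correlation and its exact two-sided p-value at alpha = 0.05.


Step 1: Enumerate the 21 unordered pairs (i,j) with i<j and classify each by sign(x_j-x_i) * sign(y_j-y_i).
  (1,2):dx=-5,dy=-12->C; (1,3):dx=-1,dy=-5->C; (1,4):dx=-7,dy=-9->C; (1,5):dx=-2,dy=-3->C
  (1,6):dx=-8,dy=-7->C; (1,7):dx=-4,dy=-1->C; (2,3):dx=+4,dy=+7->C; (2,4):dx=-2,dy=+3->D
  (2,5):dx=+3,dy=+9->C; (2,6):dx=-3,dy=+5->D; (2,7):dx=+1,dy=+11->C; (3,4):dx=-6,dy=-4->C
  (3,5):dx=-1,dy=+2->D; (3,6):dx=-7,dy=-2->C; (3,7):dx=-3,dy=+4->D; (4,5):dx=+5,dy=+6->C
  (4,6):dx=-1,dy=+2->D; (4,7):dx=+3,dy=+8->C; (5,6):dx=-6,dy=-4->C; (5,7):dx=-2,dy=+2->D
  (6,7):dx=+4,dy=+6->C
Step 2: C = 15, D = 6, total pairs = 21.
Step 3: tau = (C - D)/(n(n-1)/2) = (15 - 6)/21 = 0.428571.
Step 4: Exact two-sided p-value (enumerate n! = 5040 permutations of y under H0): p = 0.238889.
Step 5: alpha = 0.05. fail to reject H0.

tau_b = 0.4286 (C=15, D=6), p = 0.238889, fail to reject H0.


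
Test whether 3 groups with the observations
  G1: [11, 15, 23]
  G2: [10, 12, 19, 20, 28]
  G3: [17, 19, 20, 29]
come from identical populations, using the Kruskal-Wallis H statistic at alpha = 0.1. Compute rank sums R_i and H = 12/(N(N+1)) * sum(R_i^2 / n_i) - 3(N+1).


Step 1: Combine all N = 12 observations and assign midranks.
sorted (value, group, rank): (10,G2,1), (11,G1,2), (12,G2,3), (15,G1,4), (17,G3,5), (19,G2,6.5), (19,G3,6.5), (20,G2,8.5), (20,G3,8.5), (23,G1,10), (28,G2,11), (29,G3,12)
Step 2: Sum ranks within each group.
R_1 = 16 (n_1 = 3)
R_2 = 30 (n_2 = 5)
R_3 = 32 (n_3 = 4)
Step 3: H = 12/(N(N+1)) * sum(R_i^2/n_i) - 3(N+1)
     = 12/(12*13) * (16^2/3 + 30^2/5 + 32^2/4) - 3*13
     = 0.076923 * 521.333 - 39
     = 1.102564.
Step 4: Ties present; correction factor C = 1 - 12/(12^3 - 12) = 0.993007. Corrected H = 1.102564 / 0.993007 = 1.110329.
Step 5: Under H0, H ~ chi^2(2); p-value = 0.573978.
Step 6: alpha = 0.1. fail to reject H0.

H = 1.1103, df = 2, p = 0.573978, fail to reject H0.
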